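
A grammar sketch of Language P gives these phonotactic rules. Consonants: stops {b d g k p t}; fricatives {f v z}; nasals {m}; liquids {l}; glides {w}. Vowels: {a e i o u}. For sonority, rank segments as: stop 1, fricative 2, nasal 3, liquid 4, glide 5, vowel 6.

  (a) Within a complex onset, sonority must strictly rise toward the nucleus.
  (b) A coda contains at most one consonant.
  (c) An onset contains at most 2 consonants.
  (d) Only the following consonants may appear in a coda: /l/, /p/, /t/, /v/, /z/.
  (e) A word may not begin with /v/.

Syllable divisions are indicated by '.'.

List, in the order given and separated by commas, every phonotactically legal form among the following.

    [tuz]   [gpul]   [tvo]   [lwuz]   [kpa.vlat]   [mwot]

[tuz], [tvo], [lwuz], [mwot]

[tuz] — σ1 onset /t/, coda /z/ ok → phonotactically legal
[gpul] — violates constraint (a): syllable 1 onset /gp/: /g/ (stop, 1) → /p/ (stop, 1) does not rise → phonotactically illegal
[tvo] — σ1 onset /tv/ (1→2 rises), coda /∅/ ok → phonotactically legal
[lwuz] — σ1 onset /lw/ (4→5 rises), coda /z/ ok → phonotactically legal
[kpa.vlat] — violates constraint (a): syllable 1 onset /kp/: /k/ (stop, 1) → /p/ (stop, 1) does not rise → phonotactically illegal
[mwot] — σ1 onset /mw/ (3→5 rises), coda /t/ ok → phonotactically legal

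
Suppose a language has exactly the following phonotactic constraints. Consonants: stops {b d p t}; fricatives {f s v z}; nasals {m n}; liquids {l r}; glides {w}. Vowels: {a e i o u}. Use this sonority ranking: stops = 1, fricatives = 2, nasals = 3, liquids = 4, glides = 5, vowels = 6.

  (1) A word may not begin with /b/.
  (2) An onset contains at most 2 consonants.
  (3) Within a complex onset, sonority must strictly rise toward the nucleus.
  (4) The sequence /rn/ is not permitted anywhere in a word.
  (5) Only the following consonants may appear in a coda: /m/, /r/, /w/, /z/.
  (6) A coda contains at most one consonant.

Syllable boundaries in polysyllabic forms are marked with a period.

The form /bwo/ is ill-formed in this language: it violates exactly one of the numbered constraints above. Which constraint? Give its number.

/bwo/: word begins with /b/.
This is a violation of constraint 1: "A word may not begin with /b/."
The remaining constraints (2, 3, 4, 5, 6) are satisfied.

1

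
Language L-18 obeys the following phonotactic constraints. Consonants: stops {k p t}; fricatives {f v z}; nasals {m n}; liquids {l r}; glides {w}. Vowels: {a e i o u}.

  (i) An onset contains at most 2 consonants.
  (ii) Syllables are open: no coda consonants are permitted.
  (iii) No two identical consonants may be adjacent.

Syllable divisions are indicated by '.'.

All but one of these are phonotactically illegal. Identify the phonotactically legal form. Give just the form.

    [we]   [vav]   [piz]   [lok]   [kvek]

[we] — σ1 onset /w/, coda /∅/ ok → phonotactically legal
[vav] — violates constraint (ii): syllable 1 coda /v/ has 1 consonant (> 0) → phonotactically illegal
[piz] — violates constraint (ii): syllable 1 coda /z/ has 1 consonant (> 0) → phonotactically illegal
[lok] — violates constraint (ii): syllable 1 coda /k/ has 1 consonant (> 0) → phonotactically illegal
[kvek] — violates constraint (ii): syllable 1 coda /k/ has 1 consonant (> 0) → phonotactically illegal

[we]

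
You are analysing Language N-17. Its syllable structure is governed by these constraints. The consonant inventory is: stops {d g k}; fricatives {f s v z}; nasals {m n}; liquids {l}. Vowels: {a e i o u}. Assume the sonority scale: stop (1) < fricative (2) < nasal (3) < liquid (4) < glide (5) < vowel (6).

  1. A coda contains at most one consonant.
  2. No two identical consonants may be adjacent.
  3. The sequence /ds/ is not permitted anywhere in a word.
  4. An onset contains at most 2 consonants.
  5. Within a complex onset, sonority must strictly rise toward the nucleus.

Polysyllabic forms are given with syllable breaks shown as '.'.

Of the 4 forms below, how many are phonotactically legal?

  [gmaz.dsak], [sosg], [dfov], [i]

[gmaz.dsak] — violates constraint 3: contains banned sequence /ds/ → phonotactically illegal
[sosg] — violates constraint 1: syllable 1 coda /sg/ has 2 consonants (> 1) → phonotactically illegal
[dfov] — σ1 onset /df/ (1→2 rises), coda /v/ ok → phonotactically legal
[i] — σ1 onset /∅/, coda /∅/ ok → phonotactically legal
Phonotactically legal: [dfov], [i] → 2.

2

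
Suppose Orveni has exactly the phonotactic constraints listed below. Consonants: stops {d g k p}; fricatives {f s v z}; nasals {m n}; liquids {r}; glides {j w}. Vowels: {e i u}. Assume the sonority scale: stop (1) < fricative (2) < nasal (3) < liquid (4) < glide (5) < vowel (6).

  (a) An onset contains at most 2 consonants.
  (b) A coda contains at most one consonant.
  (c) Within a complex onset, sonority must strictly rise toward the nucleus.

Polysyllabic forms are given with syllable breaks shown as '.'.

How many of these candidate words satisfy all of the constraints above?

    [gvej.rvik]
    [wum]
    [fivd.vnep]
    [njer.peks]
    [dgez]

1

[gvej.rvik] — violates constraint (c): syllable 2 onset /rv/: /r/ (liquid, 4) → /v/ (fricative, 2) does not rise → phonotactically illegal
[wum] — σ1 onset /w/, coda /m/ ok → phonotactically legal
[fivd.vnep] — violates constraint (b): syllable 1 coda /vd/ has 2 consonants (> 1) → phonotactically illegal
[njer.peks] — violates constraint (b): syllable 2 coda /ks/ has 2 consonants (> 1) → phonotactically illegal
[dgez] — violates constraint (c): syllable 1 onset /dg/: /d/ (stop, 1) → /g/ (stop, 1) does not rise → phonotactically illegal
Phonotactically legal: [wum] → 1.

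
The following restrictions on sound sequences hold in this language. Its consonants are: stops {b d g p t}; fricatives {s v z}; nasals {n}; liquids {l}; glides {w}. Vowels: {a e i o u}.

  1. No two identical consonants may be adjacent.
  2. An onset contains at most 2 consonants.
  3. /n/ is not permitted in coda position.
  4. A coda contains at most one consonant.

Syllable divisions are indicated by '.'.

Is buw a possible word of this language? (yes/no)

yes

buw — σ1 onset /b/, coda /w/ ok → phonotactically legal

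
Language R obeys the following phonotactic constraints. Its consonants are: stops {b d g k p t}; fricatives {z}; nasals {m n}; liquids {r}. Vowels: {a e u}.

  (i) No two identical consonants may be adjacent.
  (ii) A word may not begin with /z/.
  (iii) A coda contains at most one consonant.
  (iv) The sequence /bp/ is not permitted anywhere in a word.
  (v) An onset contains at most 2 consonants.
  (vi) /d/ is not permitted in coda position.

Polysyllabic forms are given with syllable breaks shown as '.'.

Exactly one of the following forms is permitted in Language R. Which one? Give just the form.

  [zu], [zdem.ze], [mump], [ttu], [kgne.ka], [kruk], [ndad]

[zu] — violates constraint (ii): word begins with /z/ → not permitted
[zdem.ze] — violates constraint (ii): word begins with /z/ → not permitted
[mump] — violates constraint (iii): syllable 1 coda /mp/ has 2 consonants (> 1) → not permitted
[ttu] — violates constraint (i): adjacent identical consonants /tt/ → not permitted
[kgne.ka] — violates constraint (v): syllable 1 onset /kgn/ has 3 consonants (> 2) → not permitted
[kruk] — σ1 onset /kr/ (2C), coda /k/ ok → permitted
[ndad] — violates constraint (vi): syllable 1 coda contains /d/ → not permitted

[kruk]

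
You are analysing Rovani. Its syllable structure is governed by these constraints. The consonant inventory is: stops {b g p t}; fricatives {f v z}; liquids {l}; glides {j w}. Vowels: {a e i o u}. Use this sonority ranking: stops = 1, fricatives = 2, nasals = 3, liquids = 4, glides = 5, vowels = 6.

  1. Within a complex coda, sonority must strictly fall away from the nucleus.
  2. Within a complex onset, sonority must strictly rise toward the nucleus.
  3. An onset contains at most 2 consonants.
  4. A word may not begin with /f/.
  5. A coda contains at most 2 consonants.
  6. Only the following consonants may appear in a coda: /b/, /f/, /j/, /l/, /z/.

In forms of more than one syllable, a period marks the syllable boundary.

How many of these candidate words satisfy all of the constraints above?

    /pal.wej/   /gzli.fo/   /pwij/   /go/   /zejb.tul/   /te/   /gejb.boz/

6

/pal.wej/ — σ1 onset /p/, coda /l/ ok; σ2 onset /w/, coda /j/ ok → licit
/gzli.fo/ — violates constraint 3: syllable 1 onset /gzl/ has 3 consonants (> 2) → illicit
/pwij/ — σ1 onset /pw/ (1→5 rises), coda /j/ ok → licit
/go/ — σ1 onset /g/, coda /∅/ ok → licit
/zejb.tul/ — σ1 onset /z/, coda /jb/ (5→1 falls) ok; σ2 onset /t/, coda /l/ ok → licit
/te/ — σ1 onset /t/, coda /∅/ ok → licit
/gejb.boz/ — σ1 onset /g/, coda /jb/ (5→1 falls) ok; σ2 onset /b/, coda /z/ ok → licit
Licit: /pal.wej/, /pwij/, /go/, /zejb.tul/, /te/, /gejb.boz/ → 6.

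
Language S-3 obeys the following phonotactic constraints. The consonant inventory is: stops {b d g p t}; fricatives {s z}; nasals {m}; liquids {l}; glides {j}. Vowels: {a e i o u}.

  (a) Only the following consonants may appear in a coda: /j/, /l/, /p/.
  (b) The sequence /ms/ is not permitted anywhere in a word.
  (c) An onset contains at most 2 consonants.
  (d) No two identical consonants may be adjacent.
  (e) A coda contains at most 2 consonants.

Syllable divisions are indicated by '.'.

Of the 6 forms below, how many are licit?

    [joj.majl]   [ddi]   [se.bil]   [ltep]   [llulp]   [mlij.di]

[joj.majl] — σ1 onset /j/, coda /j/ ok; σ2 onset /m/, coda /jl/ (2C) ok → licit
[ddi] — violates constraint (d): adjacent identical consonants /dd/ → illicit
[se.bil] — σ1 onset /s/, coda /∅/ ok; σ2 onset /b/, coda /l/ ok → licit
[ltep] — σ1 onset /lt/ (2C), coda /p/ ok → licit
[llulp] — violates constraint (d): adjacent identical consonants /ll/ → illicit
[mlij.di] — σ1 onset /ml/ (2C), coda /j/ ok; σ2 onset /d/, coda /∅/ ok → licit
Licit: [joj.majl], [se.bil], [ltep], [mlij.di] → 4.

4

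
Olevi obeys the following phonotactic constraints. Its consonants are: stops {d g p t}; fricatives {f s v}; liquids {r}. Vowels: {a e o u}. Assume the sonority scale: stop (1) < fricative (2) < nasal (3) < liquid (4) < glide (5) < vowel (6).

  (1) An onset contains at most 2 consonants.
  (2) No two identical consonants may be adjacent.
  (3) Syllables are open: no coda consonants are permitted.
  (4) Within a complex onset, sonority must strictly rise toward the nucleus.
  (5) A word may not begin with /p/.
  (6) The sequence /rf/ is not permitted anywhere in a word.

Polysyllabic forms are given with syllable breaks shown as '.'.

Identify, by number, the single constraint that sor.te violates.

sor.te: syllable 1 coda /r/ has 1 consonant (> 0).
This is a violation of constraint 3: "Syllables are open: no coda consonants are permitted."
The remaining constraints (1, 2, 4, 5, 6) are satisfied.

3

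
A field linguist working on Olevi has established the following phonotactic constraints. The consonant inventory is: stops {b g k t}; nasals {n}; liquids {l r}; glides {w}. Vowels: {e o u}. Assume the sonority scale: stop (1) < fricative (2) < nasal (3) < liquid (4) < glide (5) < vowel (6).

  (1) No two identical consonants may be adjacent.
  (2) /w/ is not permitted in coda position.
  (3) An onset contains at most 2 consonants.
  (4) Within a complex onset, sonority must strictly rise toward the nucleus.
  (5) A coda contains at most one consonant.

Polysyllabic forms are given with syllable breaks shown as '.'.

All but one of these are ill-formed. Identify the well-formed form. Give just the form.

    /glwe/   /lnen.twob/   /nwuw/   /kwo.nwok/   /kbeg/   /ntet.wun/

/glwe/ — violates constraint 3: syllable 1 onset /glw/ has 3 consonants (> 2) → ill-formed
/lnen.twob/ — violates constraint 4: syllable 1 onset /ln/: /l/ (liquid, 4) → /n/ (nasal, 3) does not rise → ill-formed
/nwuw/ — violates constraint 2: syllable 1 coda contains /w/ → ill-formed
/kwo.nwok/ — σ1 onset /kw/ (1→5 rises), coda /∅/ ok; σ2 onset /nw/ (3→5 rises), coda /k/ ok → well-formed
/kbeg/ — violates constraint 4: syllable 1 onset /kb/: /k/ (stop, 1) → /b/ (stop, 1) does not rise → ill-formed
/ntet.wun/ — violates constraint 4: syllable 1 onset /nt/: /n/ (nasal, 3) → /t/ (stop, 1) does not rise → ill-formed

/kwo.nwok/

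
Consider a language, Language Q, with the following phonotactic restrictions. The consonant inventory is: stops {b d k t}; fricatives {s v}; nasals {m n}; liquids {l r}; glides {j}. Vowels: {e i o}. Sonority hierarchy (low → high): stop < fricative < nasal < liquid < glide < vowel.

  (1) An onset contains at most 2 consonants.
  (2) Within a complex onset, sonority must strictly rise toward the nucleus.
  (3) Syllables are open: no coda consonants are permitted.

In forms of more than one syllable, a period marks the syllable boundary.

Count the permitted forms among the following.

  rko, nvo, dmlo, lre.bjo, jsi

0

rko — violates constraint 2: syllable 1 onset /rk/: /r/ (liquid, 4) → /k/ (stop, 1) does not rise → not permitted
nvo — violates constraint 2: syllable 1 onset /nv/: /n/ (nasal, 3) → /v/ (fricative, 2) does not rise → not permitted
dmlo — violates constraint 1: syllable 1 onset /dml/ has 3 consonants (> 2) → not permitted
lre.bjo — violates constraint 2: syllable 1 onset /lr/: /l/ (liquid, 4) → /r/ (liquid, 4) does not rise → not permitted
jsi — violates constraint 2: syllable 1 onset /js/: /j/ (glide, 5) → /s/ (fricative, 2) does not rise → not permitted
No form is permitted → 0.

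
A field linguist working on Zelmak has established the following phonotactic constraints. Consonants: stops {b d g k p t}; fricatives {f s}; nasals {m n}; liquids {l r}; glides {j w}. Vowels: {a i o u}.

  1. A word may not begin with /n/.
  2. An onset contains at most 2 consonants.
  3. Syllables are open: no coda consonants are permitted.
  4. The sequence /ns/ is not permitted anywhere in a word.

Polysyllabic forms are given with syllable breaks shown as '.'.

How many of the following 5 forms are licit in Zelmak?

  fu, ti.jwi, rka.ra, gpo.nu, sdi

5

fu — σ1 onset /f/, coda /∅/ ok → licit
ti.jwi — σ1 onset /t/, coda /∅/ ok; σ2 onset /jw/ (2C), coda /∅/ ok → licit
rka.ra — σ1 onset /rk/ (2C), coda /∅/ ok; σ2 onset /r/, coda /∅/ ok → licit
gpo.nu — σ1 onset /gp/ (2C), coda /∅/ ok; σ2 onset /n/, coda /∅/ ok → licit
sdi — σ1 onset /sd/ (2C), coda /∅/ ok → licit
Licit: fu, ti.jwi, rka.ra, gpo.nu, sdi → 5.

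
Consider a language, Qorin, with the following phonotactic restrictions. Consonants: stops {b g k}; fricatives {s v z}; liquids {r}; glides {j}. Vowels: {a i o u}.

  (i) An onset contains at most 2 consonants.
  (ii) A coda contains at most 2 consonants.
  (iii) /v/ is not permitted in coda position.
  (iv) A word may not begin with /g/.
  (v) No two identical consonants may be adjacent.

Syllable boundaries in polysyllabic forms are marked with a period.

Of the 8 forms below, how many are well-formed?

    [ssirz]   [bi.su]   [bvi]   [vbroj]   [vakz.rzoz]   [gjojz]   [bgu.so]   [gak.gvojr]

[ssirz] — violates constraint (v): adjacent identical consonants /ss/ → ill-formed
[bi.su] — σ1 onset /b/, coda /∅/ ok; σ2 onset /s/, coda /∅/ ok → well-formed
[bvi] — σ1 onset /bv/ (2C), coda /∅/ ok → well-formed
[vbroj] — violates constraint (i): syllable 1 onset /vbr/ has 3 consonants (> 2) → ill-formed
[vakz.rzoz] — σ1 onset /v/, coda /kz/ (2C) ok; σ2 onset /rz/ (2C), coda /z/ ok → well-formed
[gjojz] — violates constraint (iv): word begins with /g/ → ill-formed
[bgu.so] — σ1 onset /bg/ (2C), coda /∅/ ok; σ2 onset /s/, coda /∅/ ok → well-formed
[gak.gvojr] — violates constraint (iv): word begins with /g/ → ill-formed
Well-formed: [bi.su], [bvi], [vakz.rzoz], [bgu.so] → 4.

4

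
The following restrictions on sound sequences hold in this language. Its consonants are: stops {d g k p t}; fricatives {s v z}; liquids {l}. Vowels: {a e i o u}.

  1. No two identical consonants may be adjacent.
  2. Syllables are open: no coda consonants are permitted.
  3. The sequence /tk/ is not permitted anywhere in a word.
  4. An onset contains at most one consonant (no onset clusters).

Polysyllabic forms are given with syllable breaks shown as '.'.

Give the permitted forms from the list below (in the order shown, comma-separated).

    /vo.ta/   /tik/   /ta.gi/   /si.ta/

/vo.ta/ — σ1 onset /v/, coda /∅/ ok; σ2 onset /t/, coda /∅/ ok → permitted
/tik/ — violates constraint 2: syllable 1 coda /k/ has 1 consonant (> 0) → not permitted
/ta.gi/ — σ1 onset /t/, coda /∅/ ok; σ2 onset /g/, coda /∅/ ok → permitted
/si.ta/ — σ1 onset /s/, coda /∅/ ok; σ2 onset /t/, coda /∅/ ok → permitted

/vo.ta/, /ta.gi/, /si.ta/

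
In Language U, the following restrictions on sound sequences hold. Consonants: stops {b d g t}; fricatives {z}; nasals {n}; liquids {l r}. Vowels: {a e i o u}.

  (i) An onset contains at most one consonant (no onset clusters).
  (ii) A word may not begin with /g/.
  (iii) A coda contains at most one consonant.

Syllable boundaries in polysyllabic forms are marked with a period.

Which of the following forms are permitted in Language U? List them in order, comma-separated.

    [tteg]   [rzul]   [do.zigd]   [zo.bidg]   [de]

[tteg] — violates constraint (i): syllable 1 onset /tt/ has 2 consonants (> 1) → not permitted
[rzul] — violates constraint (i): syllable 1 onset /rz/ has 2 consonants (> 1) → not permitted
[do.zigd] — violates constraint (iii): syllable 2 coda /gd/ has 2 consonants (> 1) → not permitted
[zo.bidg] — violates constraint (iii): syllable 2 coda /dg/ has 2 consonants (> 1) → not permitted
[de] — σ1 onset /d/, coda /∅/ ok → permitted

[de]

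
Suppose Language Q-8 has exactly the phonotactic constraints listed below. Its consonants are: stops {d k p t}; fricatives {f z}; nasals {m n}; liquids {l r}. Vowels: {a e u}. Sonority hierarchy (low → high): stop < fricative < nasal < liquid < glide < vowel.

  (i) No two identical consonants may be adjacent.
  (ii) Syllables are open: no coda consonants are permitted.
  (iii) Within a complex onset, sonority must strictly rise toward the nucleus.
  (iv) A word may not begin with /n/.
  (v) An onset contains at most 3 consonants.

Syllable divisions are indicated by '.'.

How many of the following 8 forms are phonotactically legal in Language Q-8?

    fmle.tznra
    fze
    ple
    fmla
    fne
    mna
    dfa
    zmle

fmle.tznra — violates constraint (v): syllable 2 onset /tznr/ has 4 consonants (> 3) → phonotactically illegal
fze — violates constraint (iii): syllable 1 onset /fz/: /f/ (fricative, 2) → /z/ (fricative, 2) does not rise → phonotactically illegal
ple — σ1 onset /pl/ (1→4 rises), coda /∅/ ok → phonotactically legal
fmla — σ1 onset /fml/ (2→3→4 rises), coda /∅/ ok → phonotactically legal
fne — σ1 onset /fn/ (2→3 rises), coda /∅/ ok → phonotactically legal
mna — violates constraint (iii): syllable 1 onset /mn/: /m/ (nasal, 3) → /n/ (nasal, 3) does not rise → phonotactically illegal
dfa — σ1 onset /df/ (1→2 rises), coda /∅/ ok → phonotactically legal
zmle — σ1 onset /zml/ (2→3→4 rises), coda /∅/ ok → phonotactically legal
Phonotactically legal: ple, fmla, fne, dfa, zmle → 5.

5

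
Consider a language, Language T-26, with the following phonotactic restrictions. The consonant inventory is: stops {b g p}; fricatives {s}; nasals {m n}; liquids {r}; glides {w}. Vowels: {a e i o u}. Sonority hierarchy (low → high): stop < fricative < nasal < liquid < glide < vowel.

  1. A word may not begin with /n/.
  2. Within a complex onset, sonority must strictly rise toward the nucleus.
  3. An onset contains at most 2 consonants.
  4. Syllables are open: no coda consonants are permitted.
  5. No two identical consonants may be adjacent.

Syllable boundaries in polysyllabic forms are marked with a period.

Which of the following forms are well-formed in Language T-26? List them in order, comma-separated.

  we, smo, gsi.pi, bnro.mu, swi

we — σ1 onset /w/, coda /∅/ ok → well-formed
smo — σ1 onset /sm/ (2→3 rises), coda /∅/ ok → well-formed
gsi.pi — σ1 onset /gs/ (1→2 rises), coda /∅/ ok; σ2 onset /p/, coda /∅/ ok → well-formed
bnro.mu — violates constraint 3: syllable 1 onset /bnr/ has 3 consonants (> 2) → ill-formed
swi — σ1 onset /sw/ (2→5 rises), coda /∅/ ok → well-formed

we, smo, gsi.pi, swi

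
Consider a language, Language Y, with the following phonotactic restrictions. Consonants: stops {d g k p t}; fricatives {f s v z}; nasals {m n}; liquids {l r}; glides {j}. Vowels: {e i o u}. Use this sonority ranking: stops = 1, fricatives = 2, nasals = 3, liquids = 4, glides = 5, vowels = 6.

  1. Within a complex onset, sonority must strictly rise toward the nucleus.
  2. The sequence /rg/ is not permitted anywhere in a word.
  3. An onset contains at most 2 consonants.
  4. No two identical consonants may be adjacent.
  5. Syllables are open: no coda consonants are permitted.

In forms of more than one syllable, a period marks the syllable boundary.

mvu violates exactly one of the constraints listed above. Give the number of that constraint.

mvu: syllable 1 onset /mv/: /m/ (nasal, 3) → /v/ (fricative, 2) does not rise.
This is a violation of constraint 1: "Within a complex onset, sonority must strictly rise toward the nucleus."
The remaining constraints (2, 3, 4, 5) are satisfied.

1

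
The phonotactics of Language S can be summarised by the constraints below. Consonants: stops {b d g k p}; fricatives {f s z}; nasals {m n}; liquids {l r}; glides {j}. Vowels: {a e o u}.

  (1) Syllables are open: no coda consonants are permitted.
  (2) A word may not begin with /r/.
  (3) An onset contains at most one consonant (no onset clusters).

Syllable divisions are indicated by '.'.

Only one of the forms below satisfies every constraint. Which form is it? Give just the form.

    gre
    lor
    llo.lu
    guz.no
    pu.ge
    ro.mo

pu.ge

gre — violates constraint 3: syllable 1 onset /gr/ has 2 consonants (> 1) → illicit
lor — violates constraint 1: syllable 1 coda /r/ has 1 consonant (> 0) → illicit
llo.lu — violates constraint 3: syllable 1 onset /ll/ has 2 consonants (> 1) → illicit
guz.no — violates constraint 1: syllable 1 coda /z/ has 1 consonant (> 0) → illicit
pu.ge — σ1 onset /p/, coda /∅/ ok; σ2 onset /g/, coda /∅/ ok → licit
ro.mo — violates constraint 2: word begins with /r/ → illicit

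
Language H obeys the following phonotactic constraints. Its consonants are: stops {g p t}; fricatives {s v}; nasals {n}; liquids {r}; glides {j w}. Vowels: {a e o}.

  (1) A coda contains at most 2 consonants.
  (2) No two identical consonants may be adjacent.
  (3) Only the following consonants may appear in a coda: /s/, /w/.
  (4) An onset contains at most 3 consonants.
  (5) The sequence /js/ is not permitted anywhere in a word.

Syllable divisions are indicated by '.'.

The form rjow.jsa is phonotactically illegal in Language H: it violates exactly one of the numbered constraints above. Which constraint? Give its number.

rjow.jsa: contains banned sequence /js/.
This is a violation of constraint 5: "The sequence /js/ is not permitted anywhere in a word."
The remaining constraints (1, 2, 3, 4) are satisfied.

5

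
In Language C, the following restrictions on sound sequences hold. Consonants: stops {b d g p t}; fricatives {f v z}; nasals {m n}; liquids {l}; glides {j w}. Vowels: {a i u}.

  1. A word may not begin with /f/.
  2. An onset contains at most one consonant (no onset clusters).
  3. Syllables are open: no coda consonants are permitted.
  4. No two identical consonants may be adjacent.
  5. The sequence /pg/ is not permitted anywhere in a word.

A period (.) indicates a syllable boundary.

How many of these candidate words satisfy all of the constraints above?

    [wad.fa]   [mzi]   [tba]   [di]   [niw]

[wad.fa] — violates constraint 3: syllable 1 coda /d/ has 1 consonant (> 0) → illicit
[mzi] — violates constraint 2: syllable 1 onset /mz/ has 2 consonants (> 1) → illicit
[tba] — violates constraint 2: syllable 1 onset /tb/ has 2 consonants (> 1) → illicit
[di] — σ1 onset /d/, coda /∅/ ok → licit
[niw] — violates constraint 3: syllable 1 coda /w/ has 1 consonant (> 0) → illicit
Licit: [di] → 1.

1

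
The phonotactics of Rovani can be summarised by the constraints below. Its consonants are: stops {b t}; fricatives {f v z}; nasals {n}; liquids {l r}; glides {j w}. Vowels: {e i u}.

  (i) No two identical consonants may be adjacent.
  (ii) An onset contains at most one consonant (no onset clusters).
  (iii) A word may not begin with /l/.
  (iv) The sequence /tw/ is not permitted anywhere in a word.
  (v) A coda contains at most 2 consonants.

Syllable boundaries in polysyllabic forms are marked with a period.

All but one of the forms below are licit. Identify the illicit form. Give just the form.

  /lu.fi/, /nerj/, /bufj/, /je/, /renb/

/lu.fi/

/lu.fi/ — violates constraint (iii): word begins with /l/ → illicit
/nerj/ — σ1 onset /n/, coda /rj/ (2C) ok → licit
/bufj/ — σ1 onset /b/, coda /fj/ (2C) ok → licit
/je/ — σ1 onset /j/, coda /∅/ ok → licit
/renb/ — σ1 onset /r/, coda /nb/ (2C) ok → licit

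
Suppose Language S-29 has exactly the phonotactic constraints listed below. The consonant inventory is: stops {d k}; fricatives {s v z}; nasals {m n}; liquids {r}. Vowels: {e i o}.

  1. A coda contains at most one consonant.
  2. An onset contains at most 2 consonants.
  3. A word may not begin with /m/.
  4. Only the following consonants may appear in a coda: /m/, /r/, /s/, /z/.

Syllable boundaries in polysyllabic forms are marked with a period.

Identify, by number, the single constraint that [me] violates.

3

[me]: word begins with /m/.
This is a violation of constraint 3: "A word may not begin with /m/."
The remaining constraints (1, 2, 4) are satisfied.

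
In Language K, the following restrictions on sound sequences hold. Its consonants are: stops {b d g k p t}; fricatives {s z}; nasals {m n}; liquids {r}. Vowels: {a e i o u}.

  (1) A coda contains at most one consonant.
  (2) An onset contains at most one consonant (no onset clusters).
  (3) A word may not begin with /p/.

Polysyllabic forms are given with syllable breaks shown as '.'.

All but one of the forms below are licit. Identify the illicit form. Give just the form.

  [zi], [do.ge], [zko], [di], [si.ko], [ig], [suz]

[zko]

[zi] — σ1 onset /z/, coda /∅/ ok → licit
[do.ge] — σ1 onset /d/, coda /∅/ ok; σ2 onset /g/, coda /∅/ ok → licit
[zko] — violates constraint 2: syllable 1 onset /zk/ has 2 consonants (> 1) → illicit
[di] — σ1 onset /d/, coda /∅/ ok → licit
[si.ko] — σ1 onset /s/, coda /∅/ ok; σ2 onset /k/, coda /∅/ ok → licit
[ig] — σ1 onset /∅/, coda /g/ ok → licit
[suz] — σ1 onset /s/, coda /z/ ok → licit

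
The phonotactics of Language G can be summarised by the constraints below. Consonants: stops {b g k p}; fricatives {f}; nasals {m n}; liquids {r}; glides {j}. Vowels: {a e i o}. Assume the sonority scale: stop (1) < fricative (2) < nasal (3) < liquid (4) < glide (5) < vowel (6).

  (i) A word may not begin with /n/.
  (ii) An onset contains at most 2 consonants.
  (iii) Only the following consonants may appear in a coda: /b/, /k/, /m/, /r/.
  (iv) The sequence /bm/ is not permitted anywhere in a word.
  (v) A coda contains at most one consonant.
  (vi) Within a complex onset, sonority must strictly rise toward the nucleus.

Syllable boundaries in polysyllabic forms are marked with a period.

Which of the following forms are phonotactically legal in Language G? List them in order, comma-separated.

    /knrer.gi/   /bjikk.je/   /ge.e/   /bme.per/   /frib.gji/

/ge.e/, /frib.gji/

/knrer.gi/ — violates constraint (ii): syllable 1 onset /knr/ has 3 consonants (> 2) → phonotactically illegal
/bjikk.je/ — violates constraint (v): syllable 1 coda /kk/ has 2 consonants (> 1) → phonotactically illegal
/ge.e/ — σ1 onset /g/, coda /∅/ ok; σ2 onset /∅/, coda /∅/ ok → phonotactically legal
/bme.per/ — violates constraint (iv): contains banned sequence /bm/ → phonotactically illegal
/frib.gji/ — σ1 onset /fr/ (2→4 rises), coda /b/ ok; σ2 onset /gj/ (1→5 rises), coda /∅/ ok → phonotactically legal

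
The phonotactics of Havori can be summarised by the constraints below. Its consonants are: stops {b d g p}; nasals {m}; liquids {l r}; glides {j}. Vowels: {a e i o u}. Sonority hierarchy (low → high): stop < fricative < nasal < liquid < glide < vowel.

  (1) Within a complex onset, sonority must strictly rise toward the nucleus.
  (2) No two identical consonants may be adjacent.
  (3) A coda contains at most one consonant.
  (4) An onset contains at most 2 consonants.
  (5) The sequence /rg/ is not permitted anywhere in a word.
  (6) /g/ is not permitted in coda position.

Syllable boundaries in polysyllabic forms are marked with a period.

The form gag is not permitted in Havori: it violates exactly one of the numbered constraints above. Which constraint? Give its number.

6

gag: syllable 1 coda contains /g/.
This is a violation of constraint 6: "/g/ is not permitted in coda position."
The remaining constraints (1, 2, 3, 4, 5) are satisfied.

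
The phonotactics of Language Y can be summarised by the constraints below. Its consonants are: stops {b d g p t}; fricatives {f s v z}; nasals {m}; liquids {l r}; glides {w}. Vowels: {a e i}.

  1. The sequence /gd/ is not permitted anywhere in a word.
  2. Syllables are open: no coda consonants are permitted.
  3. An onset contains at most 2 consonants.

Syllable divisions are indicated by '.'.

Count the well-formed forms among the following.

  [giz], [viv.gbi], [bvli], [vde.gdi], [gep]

0

[giz] — violates constraint 2: syllable 1 coda /z/ has 1 consonant (> 0) → ill-formed
[viv.gbi] — violates constraint 2: syllable 1 coda /v/ has 1 consonant (> 0) → ill-formed
[bvli] — violates constraint 3: syllable 1 onset /bvl/ has 3 consonants (> 2) → ill-formed
[vde.gdi] — violates constraint 1: contains banned sequence /gd/ → ill-formed
[gep] — violates constraint 2: syllable 1 coda /p/ has 1 consonant (> 0) → ill-formed
No form is well-formed → 0.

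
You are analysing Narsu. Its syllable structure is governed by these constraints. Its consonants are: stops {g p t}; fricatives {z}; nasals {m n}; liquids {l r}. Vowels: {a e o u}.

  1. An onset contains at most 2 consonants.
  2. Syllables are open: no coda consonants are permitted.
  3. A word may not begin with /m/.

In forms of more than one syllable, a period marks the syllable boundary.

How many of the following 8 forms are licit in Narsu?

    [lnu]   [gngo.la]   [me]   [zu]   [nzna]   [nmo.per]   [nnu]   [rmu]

[lnu] — σ1 onset /ln/ (2C), coda /∅/ ok → licit
[gngo.la] — violates constraint 1: syllable 1 onset /gng/ has 3 consonants (> 2) → illicit
[me] — violates constraint 3: word begins with /m/ → illicit
[zu] — σ1 onset /z/, coda /∅/ ok → licit
[nzna] — violates constraint 1: syllable 1 onset /nzn/ has 3 consonants (> 2) → illicit
[nmo.per] — violates constraint 2: syllable 2 coda /r/ has 1 consonant (> 0) → illicit
[nnu] — σ1 onset /nn/ (2C), coda /∅/ ok → licit
[rmu] — σ1 onset /rm/ (2C), coda /∅/ ok → licit
Licit: [lnu], [zu], [nnu], [rmu] → 4.

4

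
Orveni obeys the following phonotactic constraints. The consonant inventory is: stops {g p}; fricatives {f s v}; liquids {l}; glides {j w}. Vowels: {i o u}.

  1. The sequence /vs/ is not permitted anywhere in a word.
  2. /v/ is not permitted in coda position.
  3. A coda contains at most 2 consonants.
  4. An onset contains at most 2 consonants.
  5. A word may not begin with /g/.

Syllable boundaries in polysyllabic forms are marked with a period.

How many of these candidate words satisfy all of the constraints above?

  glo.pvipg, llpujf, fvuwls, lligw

glo.pvipg — violates constraint 5: word begins with /g/ → illicit
llpujf — violates constraint 4: syllable 1 onset /llp/ has 3 consonants (> 2) → illicit
fvuwls — violates constraint 3: syllable 1 coda /wls/ has 3 consonants (> 2) → illicit
lligw — σ1 onset /ll/ (2C), coda /gw/ (2C) ok → licit
Licit: lligw → 1.

1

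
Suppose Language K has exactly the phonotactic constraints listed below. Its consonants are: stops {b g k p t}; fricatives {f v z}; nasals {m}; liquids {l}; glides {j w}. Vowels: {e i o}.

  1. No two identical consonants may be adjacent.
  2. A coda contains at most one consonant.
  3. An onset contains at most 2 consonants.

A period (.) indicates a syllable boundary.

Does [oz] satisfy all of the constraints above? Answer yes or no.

yes

[oz] — σ1 onset /∅/, coda /z/ ok → licit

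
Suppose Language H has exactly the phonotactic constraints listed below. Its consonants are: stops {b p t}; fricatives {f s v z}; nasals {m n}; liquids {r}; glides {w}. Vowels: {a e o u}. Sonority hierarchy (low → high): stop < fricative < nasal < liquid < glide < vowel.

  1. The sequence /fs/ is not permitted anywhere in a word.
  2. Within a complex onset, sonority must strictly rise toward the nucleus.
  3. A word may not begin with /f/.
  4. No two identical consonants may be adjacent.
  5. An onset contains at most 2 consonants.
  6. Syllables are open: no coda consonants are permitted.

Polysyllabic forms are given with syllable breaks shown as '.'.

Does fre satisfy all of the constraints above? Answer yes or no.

fre — violates constraint 3: word begins with /f/ → phonotactically illegal

no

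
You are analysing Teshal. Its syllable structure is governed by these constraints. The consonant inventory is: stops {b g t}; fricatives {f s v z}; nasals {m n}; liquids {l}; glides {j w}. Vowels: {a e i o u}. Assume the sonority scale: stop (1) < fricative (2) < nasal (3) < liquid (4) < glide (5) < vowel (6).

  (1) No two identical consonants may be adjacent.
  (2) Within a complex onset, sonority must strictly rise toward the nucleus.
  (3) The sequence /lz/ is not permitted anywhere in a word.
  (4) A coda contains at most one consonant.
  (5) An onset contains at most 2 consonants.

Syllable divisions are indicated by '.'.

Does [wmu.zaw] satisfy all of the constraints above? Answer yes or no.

[wmu.zaw] — violates constraint 2: syllable 1 onset /wm/: /w/ (glide, 5) → /m/ (nasal, 3) does not rise → not permitted

no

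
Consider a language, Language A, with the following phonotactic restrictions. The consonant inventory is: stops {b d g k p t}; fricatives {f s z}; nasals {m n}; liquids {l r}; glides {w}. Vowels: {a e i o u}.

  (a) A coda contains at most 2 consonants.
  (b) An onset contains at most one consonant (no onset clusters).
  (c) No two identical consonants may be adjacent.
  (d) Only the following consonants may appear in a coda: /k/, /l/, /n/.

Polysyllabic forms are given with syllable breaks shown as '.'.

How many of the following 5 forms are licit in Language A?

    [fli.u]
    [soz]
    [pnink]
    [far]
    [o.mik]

[fli.u] — violates constraint (b): syllable 1 onset /fl/ has 2 consonants (> 1) → illicit
[soz] — violates constraint (d): syllable 1 coda contains /z/, which is not a licensed coda consonant → illicit
[pnink] — violates constraint (b): syllable 1 onset /pn/ has 2 consonants (> 1) → illicit
[far] — violates constraint (d): syllable 1 coda contains /r/, which is not a licensed coda consonant → illicit
[o.mik] — σ1 onset /∅/, coda /∅/ ok; σ2 onset /m/, coda /k/ ok → licit
Licit: [o.mik] → 1.

1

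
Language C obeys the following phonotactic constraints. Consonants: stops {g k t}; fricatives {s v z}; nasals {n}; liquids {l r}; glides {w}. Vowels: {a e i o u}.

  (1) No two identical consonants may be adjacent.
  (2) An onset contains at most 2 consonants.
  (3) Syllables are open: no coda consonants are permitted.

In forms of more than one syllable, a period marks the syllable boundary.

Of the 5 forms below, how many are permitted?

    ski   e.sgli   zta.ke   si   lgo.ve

4

ski — σ1 onset /sk/ (2C), coda /∅/ ok → permitted
e.sgli — violates constraint 2: syllable 2 onset /sgl/ has 3 consonants (> 2) → not permitted
zta.ke — σ1 onset /zt/ (2C), coda /∅/ ok; σ2 onset /k/, coda /∅/ ok → permitted
si — σ1 onset /s/, coda /∅/ ok → permitted
lgo.ve — σ1 onset /lg/ (2C), coda /∅/ ok; σ2 onset /v/, coda /∅/ ok → permitted
Permitted: ski, zta.ke, si, lgo.ve → 4.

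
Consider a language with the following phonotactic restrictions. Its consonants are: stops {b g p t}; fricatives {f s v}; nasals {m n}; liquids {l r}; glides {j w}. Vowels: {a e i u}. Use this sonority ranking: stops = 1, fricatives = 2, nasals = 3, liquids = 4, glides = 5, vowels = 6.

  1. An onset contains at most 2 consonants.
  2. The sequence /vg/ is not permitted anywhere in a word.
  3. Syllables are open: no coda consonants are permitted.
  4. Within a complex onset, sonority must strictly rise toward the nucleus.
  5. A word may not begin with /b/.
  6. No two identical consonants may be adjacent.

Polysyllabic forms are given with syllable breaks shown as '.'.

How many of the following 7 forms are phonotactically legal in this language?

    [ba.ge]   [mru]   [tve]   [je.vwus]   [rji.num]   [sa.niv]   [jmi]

2

[ba.ge] — violates constraint 5: word begins with /b/ → phonotactically illegal
[mru] — σ1 onset /mr/ (3→4 rises), coda /∅/ ok → phonotactically legal
[tve] — σ1 onset /tv/ (1→2 rises), coda /∅/ ok → phonotactically legal
[je.vwus] — violates constraint 3: syllable 2 coda /s/ has 1 consonant (> 0) → phonotactically illegal
[rji.num] — violates constraint 3: syllable 2 coda /m/ has 1 consonant (> 0) → phonotactically illegal
[sa.niv] — violates constraint 3: syllable 2 coda /v/ has 1 consonant (> 0) → phonotactically illegal
[jmi] — violates constraint 4: syllable 1 onset /jm/: /j/ (glide, 5) → /m/ (nasal, 3) does not rise → phonotactically illegal
Phonotactically legal: [mru], [tve] → 2.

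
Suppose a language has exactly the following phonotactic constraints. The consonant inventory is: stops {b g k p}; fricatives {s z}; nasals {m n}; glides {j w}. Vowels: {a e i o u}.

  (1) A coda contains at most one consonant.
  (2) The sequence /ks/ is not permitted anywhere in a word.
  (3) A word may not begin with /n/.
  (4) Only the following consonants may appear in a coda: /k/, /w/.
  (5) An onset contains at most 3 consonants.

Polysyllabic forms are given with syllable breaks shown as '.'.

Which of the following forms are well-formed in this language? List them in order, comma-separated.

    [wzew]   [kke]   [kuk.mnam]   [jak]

[wzew] — σ1 onset /wz/ (2C), coda /w/ ok → well-formed
[kke] — σ1 onset /kk/ (2C), coda /∅/ ok → well-formed
[kuk.mnam] — violates constraint 4: syllable 2 coda contains /m/, which is not a licensed coda consonant → ill-formed
[jak] — σ1 onset /j/, coda /k/ ok → well-formed

[wzew], [kke], [jak]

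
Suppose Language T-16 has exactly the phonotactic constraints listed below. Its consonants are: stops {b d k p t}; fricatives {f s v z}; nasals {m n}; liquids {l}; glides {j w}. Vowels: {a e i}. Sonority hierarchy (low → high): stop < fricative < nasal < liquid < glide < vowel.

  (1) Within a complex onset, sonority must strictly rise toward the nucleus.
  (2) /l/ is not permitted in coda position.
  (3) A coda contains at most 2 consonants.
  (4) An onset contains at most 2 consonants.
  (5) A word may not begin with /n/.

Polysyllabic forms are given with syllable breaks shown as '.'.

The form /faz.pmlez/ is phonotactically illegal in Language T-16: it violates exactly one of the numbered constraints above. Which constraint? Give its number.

4

/faz.pmlez/: syllable 2 onset /pml/ has 3 consonants (> 2).
This is a violation of constraint 4: "An onset contains at most 2 consonants."
The remaining constraints (1, 2, 3, 5) are satisfied.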